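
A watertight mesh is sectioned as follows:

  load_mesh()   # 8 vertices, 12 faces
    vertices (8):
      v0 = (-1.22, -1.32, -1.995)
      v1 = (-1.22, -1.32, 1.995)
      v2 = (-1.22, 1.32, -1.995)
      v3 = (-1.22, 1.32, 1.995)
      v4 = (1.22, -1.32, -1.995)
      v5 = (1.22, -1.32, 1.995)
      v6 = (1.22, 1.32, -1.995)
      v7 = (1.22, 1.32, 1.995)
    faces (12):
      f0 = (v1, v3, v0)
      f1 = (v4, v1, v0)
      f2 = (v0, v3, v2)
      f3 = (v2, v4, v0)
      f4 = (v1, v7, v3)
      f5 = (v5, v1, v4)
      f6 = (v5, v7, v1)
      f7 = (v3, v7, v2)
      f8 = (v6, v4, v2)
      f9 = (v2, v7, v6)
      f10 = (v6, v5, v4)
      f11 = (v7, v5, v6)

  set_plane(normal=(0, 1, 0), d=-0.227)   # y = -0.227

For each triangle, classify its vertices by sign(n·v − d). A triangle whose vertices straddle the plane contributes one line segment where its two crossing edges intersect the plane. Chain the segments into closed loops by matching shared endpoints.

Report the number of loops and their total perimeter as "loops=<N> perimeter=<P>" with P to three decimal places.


loops=1 perimeter=12.860

Straddling triangles (8 of 12):
  (v1,v3,v0) [-+-] → (-1.22, -0.227, 1.995)–(-1.22, -0.227, -0.34308)  len=2.3381
  (v0,v3,v2) [-++] → (-1.22, -0.227, -0.34308)–(-1.22, -0.227, -1.995)  len=1.6519
  (v2,v4,v0) [+--] → (0.209803, -0.227, -1.995)–(-1.22, -0.227, -1.995)  len=1.4298
  (v1,v7,v3) [-++] → (-0.209803, -0.227, 1.995)–(-1.22, -0.227, 1.995)  len=1.0102
  (v5,v7,v1) [-+-] → (1.22, -0.227, 1.995)–(-0.209803, -0.227, 1.995)  len=1.4298
  (v6,v4,v2) [+-+] → (1.22, -0.227, -1.995)–(0.209803, -0.227, -1.995)  len=1.0102
  (v6,v5,v4) [+--] → (1.22, -0.227, 0.34308)–(1.22, -0.227, -1.995)  len=2.3381
  (v7,v5,v6) [+-+] → (1.22, -0.227, 1.995)–(1.22, -0.227, 0.34308)  len=1.6519

Chained into 1 loop(s):
  loop 1: 8 segments, perimeter = 12.8600
Total perimeter = 12.860


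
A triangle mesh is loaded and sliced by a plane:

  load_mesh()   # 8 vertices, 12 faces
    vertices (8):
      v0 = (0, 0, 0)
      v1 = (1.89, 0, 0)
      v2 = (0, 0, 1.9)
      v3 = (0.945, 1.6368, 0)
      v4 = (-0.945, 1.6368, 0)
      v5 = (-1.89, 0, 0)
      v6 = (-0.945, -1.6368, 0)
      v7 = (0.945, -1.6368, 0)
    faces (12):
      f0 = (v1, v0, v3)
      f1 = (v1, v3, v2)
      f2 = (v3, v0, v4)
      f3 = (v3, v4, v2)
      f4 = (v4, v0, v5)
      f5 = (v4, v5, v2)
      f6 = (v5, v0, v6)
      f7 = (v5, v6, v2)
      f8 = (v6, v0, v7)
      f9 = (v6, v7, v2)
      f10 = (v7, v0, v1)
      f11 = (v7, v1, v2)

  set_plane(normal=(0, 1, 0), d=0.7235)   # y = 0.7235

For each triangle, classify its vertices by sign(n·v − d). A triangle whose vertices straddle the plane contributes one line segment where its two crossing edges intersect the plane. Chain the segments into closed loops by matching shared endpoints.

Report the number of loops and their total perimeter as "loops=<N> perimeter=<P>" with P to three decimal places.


Straddling triangles (6 of 12):
  (v1,v0,v3) [--+] → (0.41771, 0.7235, 0)–(1.47229, 0.7235, 0)  len=1.0546
  (v1,v3,v2) [-+-] → (1.47229, 0.7235, 0)–(0.41771, 0.7235, 1.06016)  len=1.4954
  (v3,v0,v4) [+-+] → (0.41771, 0.7235, 0)–(-0.41771, 0.7235, 0)  len=0.8354
  (v3,v4,v2) [++-] → (-0.41771, 0.7235, 1.06016)–(0.41771, 0.7235, 1.06016)  len=0.8354
  (v4,v0,v5) [+--] → (-0.41771, 0.7235, 0)–(-1.47229, 0.7235, 0)  len=1.0546
  (v4,v5,v2) [+--] → (-1.47229, 0.7235, 0)–(-0.41771, 0.7235, 1.06016)  len=1.4954

Chained into 1 loop(s):
  loop 1: 6 segments, perimeter = 6.7707
Total perimeter = 6.771

loops=1 perimeter=6.771


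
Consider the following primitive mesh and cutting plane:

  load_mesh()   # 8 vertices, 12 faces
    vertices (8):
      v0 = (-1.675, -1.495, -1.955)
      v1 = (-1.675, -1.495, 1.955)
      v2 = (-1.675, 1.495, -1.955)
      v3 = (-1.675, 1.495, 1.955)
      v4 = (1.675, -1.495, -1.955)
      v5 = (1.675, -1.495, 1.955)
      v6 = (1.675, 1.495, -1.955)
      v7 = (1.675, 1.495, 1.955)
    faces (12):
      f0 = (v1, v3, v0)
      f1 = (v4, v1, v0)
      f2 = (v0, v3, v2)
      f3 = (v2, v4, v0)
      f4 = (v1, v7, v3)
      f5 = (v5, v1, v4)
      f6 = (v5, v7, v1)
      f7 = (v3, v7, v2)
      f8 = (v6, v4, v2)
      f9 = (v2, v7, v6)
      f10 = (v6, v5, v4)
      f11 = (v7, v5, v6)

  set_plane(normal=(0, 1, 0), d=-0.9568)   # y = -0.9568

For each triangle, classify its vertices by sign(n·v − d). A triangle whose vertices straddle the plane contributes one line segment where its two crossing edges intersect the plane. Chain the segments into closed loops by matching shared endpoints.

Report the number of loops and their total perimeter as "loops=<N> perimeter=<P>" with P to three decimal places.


Straddling triangles (8 of 12):
  (v1,v3,v0) [-+-] → (-1.675, -0.9568, 1.955)–(-1.675, -0.9568, -1.2512)  len=3.2062
  (v0,v3,v2) [-++] → (-1.675, -0.9568, -1.2512)–(-1.675, -0.9568, -1.955)  len=0.7038
  (v2,v4,v0) [+--] → (1.072, -0.9568, -1.955)–(-1.675, -0.9568, -1.955)  len=2.7470
  (v1,v7,v3) [-++] → (-1.072, -0.9568, 1.955)–(-1.675, -0.9568, 1.955)  len=0.6030
  (v5,v7,v1) [-+-] → (1.675, -0.9568, 1.955)–(-1.072, -0.9568, 1.955)  len=2.7470
  (v6,v4,v2) [+-+] → (1.675, -0.9568, -1.955)–(1.072, -0.9568, -1.955)  len=0.6030
  (v6,v5,v4) [+--] → (1.675, -0.9568, 1.2512)–(1.675, -0.9568, -1.955)  len=3.2062
  (v7,v5,v6) [+-+] → (1.675, -0.9568, 1.955)–(1.675, -0.9568, 1.2512)  len=0.7038

Chained into 1 loop(s):
  loop 1: 8 segments, perimeter = 14.5200
Total perimeter = 14.520

loops=1 perimeter=14.520


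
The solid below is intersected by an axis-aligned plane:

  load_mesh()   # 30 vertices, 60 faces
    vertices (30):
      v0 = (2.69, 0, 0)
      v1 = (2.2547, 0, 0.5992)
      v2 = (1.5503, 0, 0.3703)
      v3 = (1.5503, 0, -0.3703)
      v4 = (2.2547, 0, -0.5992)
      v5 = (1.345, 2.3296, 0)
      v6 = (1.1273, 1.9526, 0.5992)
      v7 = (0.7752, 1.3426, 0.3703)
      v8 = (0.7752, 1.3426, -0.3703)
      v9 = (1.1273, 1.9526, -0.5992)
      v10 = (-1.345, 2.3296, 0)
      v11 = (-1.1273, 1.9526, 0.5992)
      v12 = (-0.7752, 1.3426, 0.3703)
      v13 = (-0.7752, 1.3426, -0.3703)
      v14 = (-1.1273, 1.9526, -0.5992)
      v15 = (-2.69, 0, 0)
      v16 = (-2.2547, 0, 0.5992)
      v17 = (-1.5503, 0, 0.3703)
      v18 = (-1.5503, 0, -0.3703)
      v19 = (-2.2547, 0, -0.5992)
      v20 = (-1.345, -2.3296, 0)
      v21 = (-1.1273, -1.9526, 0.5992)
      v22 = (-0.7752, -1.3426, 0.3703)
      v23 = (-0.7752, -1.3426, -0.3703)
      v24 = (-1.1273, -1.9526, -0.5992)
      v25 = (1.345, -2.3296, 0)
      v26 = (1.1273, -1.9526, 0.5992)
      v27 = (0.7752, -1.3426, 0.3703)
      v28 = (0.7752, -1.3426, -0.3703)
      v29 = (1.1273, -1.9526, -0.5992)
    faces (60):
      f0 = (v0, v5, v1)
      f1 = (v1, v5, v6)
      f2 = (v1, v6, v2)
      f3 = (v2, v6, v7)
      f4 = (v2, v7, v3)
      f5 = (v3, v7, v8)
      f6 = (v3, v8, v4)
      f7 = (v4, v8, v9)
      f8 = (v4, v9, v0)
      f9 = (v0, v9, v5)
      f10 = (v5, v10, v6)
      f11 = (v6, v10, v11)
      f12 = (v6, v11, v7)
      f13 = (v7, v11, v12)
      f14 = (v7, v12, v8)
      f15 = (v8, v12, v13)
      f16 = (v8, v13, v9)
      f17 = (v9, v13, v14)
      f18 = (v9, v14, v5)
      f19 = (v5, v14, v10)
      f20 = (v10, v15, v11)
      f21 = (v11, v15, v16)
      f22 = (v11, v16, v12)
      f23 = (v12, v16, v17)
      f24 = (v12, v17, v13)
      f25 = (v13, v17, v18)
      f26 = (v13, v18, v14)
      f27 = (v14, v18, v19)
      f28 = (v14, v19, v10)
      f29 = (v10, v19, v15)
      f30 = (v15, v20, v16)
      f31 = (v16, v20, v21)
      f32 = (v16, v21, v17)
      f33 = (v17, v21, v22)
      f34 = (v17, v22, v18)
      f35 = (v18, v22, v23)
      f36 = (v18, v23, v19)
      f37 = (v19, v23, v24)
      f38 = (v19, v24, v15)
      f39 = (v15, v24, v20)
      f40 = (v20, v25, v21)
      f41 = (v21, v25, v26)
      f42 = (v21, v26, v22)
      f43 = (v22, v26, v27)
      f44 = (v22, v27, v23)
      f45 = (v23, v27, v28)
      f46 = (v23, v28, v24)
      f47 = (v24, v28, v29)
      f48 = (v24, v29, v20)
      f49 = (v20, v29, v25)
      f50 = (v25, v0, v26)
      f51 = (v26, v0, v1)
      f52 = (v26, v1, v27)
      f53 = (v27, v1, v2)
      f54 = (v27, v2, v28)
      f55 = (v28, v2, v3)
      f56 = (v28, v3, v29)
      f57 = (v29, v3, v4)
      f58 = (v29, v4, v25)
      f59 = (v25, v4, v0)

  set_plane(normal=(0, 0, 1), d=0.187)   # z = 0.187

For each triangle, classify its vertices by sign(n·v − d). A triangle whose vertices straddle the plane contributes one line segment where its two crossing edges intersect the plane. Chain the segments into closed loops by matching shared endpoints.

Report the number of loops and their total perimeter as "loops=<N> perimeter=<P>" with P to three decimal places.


Straddling triangles (24 of 60):
  (v0,v5,v1) [--+] → (1.6289, 1.60257, 0.187)–(2.55415, 0, 0.187)  len=1.8505
  (v1,v5,v6) [+-+] → (1.6289, 1.60257, 0.187)–(1.27706, 2.21194, 0.187)  len=0.7037
  (v2,v7,v3) [++-] → (0.967039, 1.0103, 0.187)–(1.5503, 0, 0.187)  len=1.1666
  (v3,v7,v8) [-+-] → (0.967039, 1.0103, 0.187)–(0.7752, 1.3426, 0.187)  len=0.3837
  (v5,v10,v6) [--+] → (-0.573438, 2.21194, 0.187)–(1.27706, 2.21194, 0.187)  len=1.8505
  (v6,v10,v11) [+-+] → (-0.573438, 2.21194, 0.187)–(-1.27706, 2.21194, 0.187)  len=0.7036
  (v7,v12,v8) [++-] → (-0.391473, 1.3426, 0.187)–(0.7752, 1.3426, 0.187)  len=1.1667
  (v8,v12,v13) [-+-] → (-0.391473, 1.3426, 0.187)–(-0.7752, 1.3426, 0.187)  len=0.3837
  (v10,v15,v11) [--+] → (-2.20231, 0.609373, 0.187)–(-1.27706, 2.21194, 0.187)  len=1.8505
  (v11,v15,v16) [+-+] → (-2.20231, 0.609373, 0.187)–(-2.55415, 0, 0.187)  len=0.7037
  (v12,v17,v13) [++-] → (-1.35846, 0.332296, 0.187)–(-0.7752, 1.3426, 0.187)  len=1.1666
  (v13,v17,v18) [-+-] → (-1.35846, 0.332296, 0.187)–(-1.5503, 0, 0.187)  len=0.3837
  (v15,v20,v16) [--+] → (-1.6289, -1.60257, 0.187)–(-2.55415, 0, 0.187)  len=1.8505
  (v16,v20,v21) [+-+] → (-1.6289, -1.60257, 0.187)–(-1.27706, -2.21194, 0.187)  len=0.7037
  (v17,v22,v18) [++-] → (-0.967039, -1.0103, 0.187)–(-1.5503, 0, 0.187)  len=1.1666
  (v18,v22,v23) [-+-] → (-0.967039, -1.0103, 0.187)–(-0.7752, -1.3426, 0.187)  len=0.3837
  (v20,v25,v21) [--+] → (0.573438, -2.21194, 0.187)–(-1.27706, -2.21194, 0.187)  len=1.8505
  (v21,v25,v26) [+-+] → (0.573438, -2.21194, 0.187)–(1.27706, -2.21194, 0.187)  len=0.7036
  (v22,v27,v23) [++-] → (0.391473, -1.3426, 0.187)–(-0.7752, -1.3426, 0.187)  len=1.1667
  (v23,v27,v28) [-+-] → (0.391473, -1.3426, 0.187)–(0.7752, -1.3426, 0.187)  len=0.3837
  (v25,v0,v26) [--+] → (2.20231, -0.609373, 0.187)–(1.27706, -2.21194, 0.187)  len=1.8505
  (v26,v0,v1) [+-+] → (2.20231, -0.609373, 0.187)–(2.55415, 0, 0.187)  len=0.7037
  (v27,v2,v28) [++-] → (1.35846, -0.332296, 0.187)–(0.7752, -1.3426, 0.187)  len=1.1666
  (v28,v2,v3) [-+-] → (1.35846, -0.332296, 0.187)–(1.5503, 0, 0.187)  len=0.3837

Chained into 2 loop(s):
  loop 1: 12 segments, perimeter = 15.3248
  loop 2: 12 segments, perimeter = 9.3019
Total perimeter = 24.627

loops=2 perimeter=24.627


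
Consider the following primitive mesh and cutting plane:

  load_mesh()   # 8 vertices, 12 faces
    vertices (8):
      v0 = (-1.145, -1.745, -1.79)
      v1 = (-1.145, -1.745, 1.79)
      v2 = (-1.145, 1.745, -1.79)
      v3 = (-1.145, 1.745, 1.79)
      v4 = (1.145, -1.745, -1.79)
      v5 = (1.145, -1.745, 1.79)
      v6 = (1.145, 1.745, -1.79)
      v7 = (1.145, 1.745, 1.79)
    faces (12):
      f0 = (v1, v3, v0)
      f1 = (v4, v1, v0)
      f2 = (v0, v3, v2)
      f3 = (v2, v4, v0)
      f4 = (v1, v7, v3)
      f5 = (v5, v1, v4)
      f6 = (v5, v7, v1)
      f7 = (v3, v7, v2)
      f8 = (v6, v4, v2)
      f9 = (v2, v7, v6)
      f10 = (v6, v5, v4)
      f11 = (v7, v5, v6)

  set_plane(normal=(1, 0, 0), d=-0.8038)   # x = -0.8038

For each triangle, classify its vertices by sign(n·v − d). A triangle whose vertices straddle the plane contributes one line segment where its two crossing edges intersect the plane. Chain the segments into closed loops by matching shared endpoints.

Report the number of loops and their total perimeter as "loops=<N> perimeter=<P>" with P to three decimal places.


Straddling triangles (8 of 12):
  (v4,v1,v0) [+--] → (-0.8038, -1.745, 1.2566)–(-0.8038, -1.745, -1.79)  len=3.0466
  (v2,v4,v0) [-+-] → (-0.8038, 1.22501, -1.79)–(-0.8038, -1.745, -1.79)  len=2.9700
  (v1,v7,v3) [-+-] → (-0.8038, -1.22501, 1.79)–(-0.8038, 1.745, 1.79)  len=2.9700
  (v5,v1,v4) [+-+] → (-0.8038, -1.745, 1.79)–(-0.8038, -1.745, 1.2566)  len=0.5334
  (v5,v7,v1) [++-] → (-0.8038, -1.22501, 1.79)–(-0.8038, -1.745, 1.79)  len=0.5200
  (v3,v7,v2) [-+-] → (-0.8038, 1.745, 1.79)–(-0.8038, 1.745, -1.2566)  len=3.0466
  (v6,v4,v2) [++-] → (-0.8038, 1.22501, -1.79)–(-0.8038, 1.745, -1.79)  len=0.5200
  (v2,v7,v6) [-++] → (-0.8038, 1.745, -1.2566)–(-0.8038, 1.745, -1.79)  len=0.5334

Chained into 1 loop(s):
  loop 1: 8 segments, perimeter = 14.1400
Total perimeter = 14.140

loops=1 perimeter=14.140


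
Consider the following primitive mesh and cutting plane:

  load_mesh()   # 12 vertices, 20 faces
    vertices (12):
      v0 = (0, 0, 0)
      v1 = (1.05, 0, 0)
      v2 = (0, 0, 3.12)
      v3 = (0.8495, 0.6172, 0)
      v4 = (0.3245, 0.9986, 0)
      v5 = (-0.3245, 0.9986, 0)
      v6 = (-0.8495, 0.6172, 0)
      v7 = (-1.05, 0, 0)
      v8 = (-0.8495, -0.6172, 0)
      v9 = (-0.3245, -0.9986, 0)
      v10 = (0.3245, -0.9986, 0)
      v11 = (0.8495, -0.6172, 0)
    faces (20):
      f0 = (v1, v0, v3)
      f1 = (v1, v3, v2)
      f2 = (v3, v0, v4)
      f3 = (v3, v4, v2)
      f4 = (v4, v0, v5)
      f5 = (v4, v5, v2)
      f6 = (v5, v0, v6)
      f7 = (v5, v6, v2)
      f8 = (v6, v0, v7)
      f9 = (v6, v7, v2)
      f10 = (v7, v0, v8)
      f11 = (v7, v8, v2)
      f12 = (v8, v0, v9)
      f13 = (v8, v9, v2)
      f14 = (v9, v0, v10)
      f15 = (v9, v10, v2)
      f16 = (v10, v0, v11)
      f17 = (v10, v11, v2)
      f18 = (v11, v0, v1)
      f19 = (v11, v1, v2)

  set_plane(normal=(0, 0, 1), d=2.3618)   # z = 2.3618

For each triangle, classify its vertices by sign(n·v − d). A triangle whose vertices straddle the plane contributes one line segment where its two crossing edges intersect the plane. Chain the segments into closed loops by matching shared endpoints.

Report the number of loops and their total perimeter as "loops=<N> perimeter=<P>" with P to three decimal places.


Straddling triangles (10 of 20):
  (v1,v3,v2) [--+] → (0.206439, 0.149988, 2.3618)–(0.255163, 0, 2.3618)  len=0.1577
  (v3,v4,v2) [--+] → (0.0788577, 0.242673, 2.3618)–(0.206439, 0.149988, 2.3618)  len=0.1577
  (v4,v5,v2) [--+] → (-0.0788577, 0.242673, 2.3618)–(0.0788577, 0.242673, 2.3618)  len=0.1577
  (v5,v6,v2) [--+] → (-0.206439, 0.149988, 2.3618)–(-0.0788577, 0.242673, 2.3618)  len=0.1577
  (v6,v7,v2) [--+] → (-0.255163, 0, 2.3618)–(-0.206439, 0.149988, 2.3618)  len=0.1577
  (v7,v8,v2) [--+] → (-0.206439, -0.149988, 2.3618)–(-0.255163, 0, 2.3618)  len=0.1577
  (v8,v9,v2) [--+] → (-0.0788577, -0.242673, 2.3618)–(-0.206439, -0.149988, 2.3618)  len=0.1577
  (v9,v10,v2) [--+] → (0.0788577, -0.242673, 2.3618)–(-0.0788577, -0.242673, 2.3618)  len=0.1577
  (v10,v11,v2) [--+] → (0.206439, -0.149988, 2.3618)–(0.0788577, -0.242673, 2.3618)  len=0.1577
  (v11,v1,v2) [--+] → (0.255163, 0, 2.3618)–(0.206439, -0.149988, 2.3618)  len=0.1577

Chained into 1 loop(s):
  loop 1: 10 segments, perimeter = 1.5770
Total perimeter = 1.577

loops=1 perimeter=1.577


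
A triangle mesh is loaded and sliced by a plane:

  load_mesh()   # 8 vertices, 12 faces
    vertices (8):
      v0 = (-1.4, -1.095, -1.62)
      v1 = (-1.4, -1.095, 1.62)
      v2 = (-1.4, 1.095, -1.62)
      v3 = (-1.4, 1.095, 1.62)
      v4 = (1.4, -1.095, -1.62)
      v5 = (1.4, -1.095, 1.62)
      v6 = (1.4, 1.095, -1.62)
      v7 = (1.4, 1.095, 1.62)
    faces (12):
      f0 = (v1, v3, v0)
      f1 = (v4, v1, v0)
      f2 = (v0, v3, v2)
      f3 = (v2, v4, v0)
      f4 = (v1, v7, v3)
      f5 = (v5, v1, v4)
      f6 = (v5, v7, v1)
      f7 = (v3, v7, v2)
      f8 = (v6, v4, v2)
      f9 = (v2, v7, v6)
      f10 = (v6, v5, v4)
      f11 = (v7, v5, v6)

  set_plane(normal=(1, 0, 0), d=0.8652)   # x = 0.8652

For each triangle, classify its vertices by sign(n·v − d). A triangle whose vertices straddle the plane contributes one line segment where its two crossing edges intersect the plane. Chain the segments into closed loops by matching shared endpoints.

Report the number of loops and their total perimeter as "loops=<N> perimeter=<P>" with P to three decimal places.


loops=1 perimeter=10.860

Straddling triangles (8 of 12):
  (v4,v1,v0) [+--] → (0.8652, -1.095, -1.00116)–(0.8652, -1.095, -1.62)  len=0.6188
  (v2,v4,v0) [-+-] → (0.8652, -0.67671, -1.62)–(0.8652, -1.095, -1.62)  len=0.4183
  (v1,v7,v3) [-+-] → (0.8652, 0.67671, 1.62)–(0.8652, 1.095, 1.62)  len=0.4183
  (v5,v1,v4) [+-+] → (0.8652, -1.095, 1.62)–(0.8652, -1.095, -1.00116)  len=2.6212
  (v5,v7,v1) [++-] → (0.8652, 0.67671, 1.62)–(0.8652, -1.095, 1.62)  len=1.7717
  (v3,v7,v2) [-+-] → (0.8652, 1.095, 1.62)–(0.8652, 1.095, 1.00116)  len=0.6188
  (v6,v4,v2) [++-] → (0.8652, -0.67671, -1.62)–(0.8652, 1.095, -1.62)  len=1.7717
  (v2,v7,v6) [-++] → (0.8652, 1.095, 1.00116)–(0.8652, 1.095, -1.62)  len=2.6212

Chained into 1 loop(s):
  loop 1: 8 segments, perimeter = 10.8600
Total perimeter = 10.860


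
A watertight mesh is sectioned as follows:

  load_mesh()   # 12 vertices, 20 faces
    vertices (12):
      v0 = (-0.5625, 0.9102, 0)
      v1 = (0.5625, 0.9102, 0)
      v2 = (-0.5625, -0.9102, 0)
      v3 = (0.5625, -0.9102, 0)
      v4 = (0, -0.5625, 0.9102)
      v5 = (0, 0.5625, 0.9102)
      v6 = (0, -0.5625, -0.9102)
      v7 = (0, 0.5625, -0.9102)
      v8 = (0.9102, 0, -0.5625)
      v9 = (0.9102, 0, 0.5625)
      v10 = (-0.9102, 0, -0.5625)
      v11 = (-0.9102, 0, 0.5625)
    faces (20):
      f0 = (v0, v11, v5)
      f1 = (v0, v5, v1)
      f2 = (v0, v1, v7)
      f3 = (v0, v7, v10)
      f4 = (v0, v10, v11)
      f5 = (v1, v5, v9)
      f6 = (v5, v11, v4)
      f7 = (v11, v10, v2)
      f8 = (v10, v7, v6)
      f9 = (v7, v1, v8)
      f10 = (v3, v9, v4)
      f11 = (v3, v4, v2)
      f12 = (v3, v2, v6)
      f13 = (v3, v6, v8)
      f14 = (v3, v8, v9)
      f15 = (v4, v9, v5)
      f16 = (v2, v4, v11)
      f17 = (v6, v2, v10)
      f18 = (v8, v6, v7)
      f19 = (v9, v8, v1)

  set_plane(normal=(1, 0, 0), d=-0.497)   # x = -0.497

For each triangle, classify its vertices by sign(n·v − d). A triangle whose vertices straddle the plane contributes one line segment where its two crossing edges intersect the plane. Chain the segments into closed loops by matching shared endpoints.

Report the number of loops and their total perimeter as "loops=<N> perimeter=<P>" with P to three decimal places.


Straddling triangles (10 of 20):
  (v0,v11,v5) [--+] → (-0.497, 0.255356, 0.720344)–(-0.497, 0.869712, 0.105988)  len=0.8688
  (v0,v5,v1) [-++] → (-0.497, 0.869712, 0.105988)–(-0.497, 0.9102, 0)  len=0.1135
  (v0,v1,v7) [-++] → (-0.497, 0.9102, 0)–(-0.497, 0.869712, -0.105988)  len=0.1135
  (v0,v7,v10) [-+-] → (-0.497, 0.869712, -0.105988)–(-0.497, 0.255356, -0.720344)  len=0.8688
  (v5,v11,v4) [+-+] → (-0.497, 0.255356, 0.720344)–(-0.497, -0.255356, 0.720344)  len=0.5107
  (v10,v7,v6) [-++] → (-0.497, 0.255356, -0.720344)–(-0.497, -0.255356, -0.720344)  len=0.5107
  (v3,v4,v2) [++-] → (-0.497, -0.869712, 0.105988)–(-0.497, -0.9102, 0)  len=0.1135
  (v3,v2,v6) [+-+] → (-0.497, -0.9102, 0)–(-0.497, -0.869712, -0.105988)  len=0.1135
  (v2,v4,v11) [-+-] → (-0.497, -0.869712, 0.105988)–(-0.497, -0.255356, 0.720344)  len=0.8688
  (v6,v2,v10) [+--] → (-0.497, -0.869712, -0.105988)–(-0.497, -0.255356, -0.720344)  len=0.8688

Chained into 1 loop(s):
  loop 1: 10 segments, perimeter = 4.9506
Total perimeter = 4.951

loops=1 perimeter=4.951


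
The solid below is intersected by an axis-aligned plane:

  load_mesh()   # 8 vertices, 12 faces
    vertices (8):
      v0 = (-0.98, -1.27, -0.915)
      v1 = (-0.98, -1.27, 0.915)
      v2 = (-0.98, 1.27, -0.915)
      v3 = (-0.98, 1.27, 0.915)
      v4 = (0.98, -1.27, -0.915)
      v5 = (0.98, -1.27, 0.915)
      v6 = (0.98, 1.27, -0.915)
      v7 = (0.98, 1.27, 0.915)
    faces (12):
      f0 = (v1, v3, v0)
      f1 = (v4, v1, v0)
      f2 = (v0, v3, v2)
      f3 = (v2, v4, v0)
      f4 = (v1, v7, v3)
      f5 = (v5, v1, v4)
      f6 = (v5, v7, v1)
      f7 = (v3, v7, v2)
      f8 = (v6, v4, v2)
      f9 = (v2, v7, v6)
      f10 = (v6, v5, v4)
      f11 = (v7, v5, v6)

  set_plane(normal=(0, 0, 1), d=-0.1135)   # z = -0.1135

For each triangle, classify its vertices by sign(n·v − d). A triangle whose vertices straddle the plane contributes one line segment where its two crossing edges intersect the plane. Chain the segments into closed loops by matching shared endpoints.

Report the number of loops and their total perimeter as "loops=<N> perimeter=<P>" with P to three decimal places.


Straddling triangles (8 of 12):
  (v1,v3,v0) [++-] → (-0.98, -0.157536, -0.1135)–(-0.98, -1.27, -0.1135)  len=1.1125
  (v4,v1,v0) [-+-] → (0.121563, -1.27, -0.1135)–(-0.98, -1.27, -0.1135)  len=1.1016
  (v0,v3,v2) [-+-] → (-0.98, -0.157536, -0.1135)–(-0.98, 1.27, -0.1135)  len=1.4275
  (v5,v1,v4) [++-] → (0.121563, -1.27, -0.1135)–(0.98, -1.27, -0.1135)  len=0.8584
  (v3,v7,v2) [++-] → (-0.121563, 1.27, -0.1135)–(-0.98, 1.27, -0.1135)  len=0.8584
  (v2,v7,v6) [-+-] → (-0.121563, 1.27, -0.1135)–(0.98, 1.27, -0.1135)  len=1.1016
  (v6,v5,v4) [-+-] → (0.98, 0.157536, -0.1135)–(0.98, -1.27, -0.1135)  len=1.4275
  (v7,v5,v6) [++-] → (0.98, 0.157536, -0.1135)–(0.98, 1.27, -0.1135)  len=1.1125

Chained into 1 loop(s):
  loop 1: 8 segments, perimeter = 9.0000
Total perimeter = 9.000

loops=1 perimeter=9.000


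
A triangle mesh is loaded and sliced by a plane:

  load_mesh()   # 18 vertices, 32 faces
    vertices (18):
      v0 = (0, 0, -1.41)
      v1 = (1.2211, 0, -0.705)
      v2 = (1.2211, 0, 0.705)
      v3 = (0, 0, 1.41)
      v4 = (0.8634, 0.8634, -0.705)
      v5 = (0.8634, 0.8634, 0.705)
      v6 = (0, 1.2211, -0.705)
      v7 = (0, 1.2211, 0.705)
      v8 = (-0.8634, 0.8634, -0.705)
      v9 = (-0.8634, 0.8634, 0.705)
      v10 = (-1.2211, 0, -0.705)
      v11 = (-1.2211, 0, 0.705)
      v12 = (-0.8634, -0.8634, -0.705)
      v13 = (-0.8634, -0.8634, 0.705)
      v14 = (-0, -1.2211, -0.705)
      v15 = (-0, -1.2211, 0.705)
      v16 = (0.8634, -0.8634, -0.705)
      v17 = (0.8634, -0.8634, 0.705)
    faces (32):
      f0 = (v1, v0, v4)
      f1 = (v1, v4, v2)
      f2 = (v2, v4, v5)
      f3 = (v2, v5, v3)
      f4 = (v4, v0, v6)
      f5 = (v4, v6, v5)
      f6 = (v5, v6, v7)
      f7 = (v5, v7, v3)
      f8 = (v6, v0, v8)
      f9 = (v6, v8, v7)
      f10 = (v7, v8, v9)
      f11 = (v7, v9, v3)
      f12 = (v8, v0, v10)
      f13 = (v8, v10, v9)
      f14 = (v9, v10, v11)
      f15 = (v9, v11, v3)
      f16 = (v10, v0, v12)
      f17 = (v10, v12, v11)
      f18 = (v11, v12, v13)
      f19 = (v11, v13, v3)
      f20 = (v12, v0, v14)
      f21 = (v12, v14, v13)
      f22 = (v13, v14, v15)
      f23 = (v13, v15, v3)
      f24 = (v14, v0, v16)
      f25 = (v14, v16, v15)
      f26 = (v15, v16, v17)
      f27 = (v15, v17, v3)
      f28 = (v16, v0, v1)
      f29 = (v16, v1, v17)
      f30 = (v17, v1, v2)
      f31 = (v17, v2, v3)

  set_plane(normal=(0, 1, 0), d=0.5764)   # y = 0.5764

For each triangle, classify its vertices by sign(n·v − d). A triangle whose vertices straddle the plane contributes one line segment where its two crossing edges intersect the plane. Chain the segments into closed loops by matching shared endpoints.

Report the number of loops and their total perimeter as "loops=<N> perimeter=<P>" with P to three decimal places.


loops=1 perimeter=7.065

Straddling triangles (12 of 32):
  (v1,v0,v4) [--+] → (0.5764, 0.5764, -0.939347)–(0.982302, 0.5764, -0.705)  len=0.4687
  (v1,v4,v2) [-+-] → (0.982302, 0.5764, -0.705)–(0.982302, 0.5764, -0.236306)  len=0.4687
  (v2,v4,v5) [-++] → (0.982302, 0.5764, -0.236306)–(0.982302, 0.5764, 0.705)  len=0.9413
  (v2,v5,v3) [-+-] → (0.982302, 0.5764, 0.705)–(0.5764, 0.5764, 0.939347)  len=0.4687
  (v4,v0,v6) [+-+] → (0.5764, 0.5764, -0.939347)–(0, 0.5764, -1.07722)  len=0.5927
  (v5,v7,v3) [++-] → (0, 0.5764, 1.07722)–(0.5764, 0.5764, 0.939347)  len=0.5927
  (v6,v0,v8) [+-+] → (0, 0.5764, -1.07722)–(-0.5764, 0.5764, -0.939347)  len=0.5927
  (v7,v9,v3) [++-] → (-0.5764, 0.5764, 0.939347)–(0, 0.5764, 1.07722)  len=0.5927
  (v8,v0,v10) [+--] → (-0.5764, 0.5764, -0.939347)–(-0.982302, 0.5764, -0.705)  len=0.4687
  (v8,v10,v9) [+-+] → (-0.982302, 0.5764, -0.705)–(-0.982302, 0.5764, 0.236306)  len=0.9413
  (v9,v10,v11) [+--] → (-0.982302, 0.5764, 0.236306)–(-0.982302, 0.5764, 0.705)  len=0.4687
  (v9,v11,v3) [+--] → (-0.982302, 0.5764, 0.705)–(-0.5764, 0.5764, 0.939347)  len=0.4687

Chained into 1 loop(s):
  loop 1: 12 segments, perimeter = 7.0654
Total perimeter = 7.065


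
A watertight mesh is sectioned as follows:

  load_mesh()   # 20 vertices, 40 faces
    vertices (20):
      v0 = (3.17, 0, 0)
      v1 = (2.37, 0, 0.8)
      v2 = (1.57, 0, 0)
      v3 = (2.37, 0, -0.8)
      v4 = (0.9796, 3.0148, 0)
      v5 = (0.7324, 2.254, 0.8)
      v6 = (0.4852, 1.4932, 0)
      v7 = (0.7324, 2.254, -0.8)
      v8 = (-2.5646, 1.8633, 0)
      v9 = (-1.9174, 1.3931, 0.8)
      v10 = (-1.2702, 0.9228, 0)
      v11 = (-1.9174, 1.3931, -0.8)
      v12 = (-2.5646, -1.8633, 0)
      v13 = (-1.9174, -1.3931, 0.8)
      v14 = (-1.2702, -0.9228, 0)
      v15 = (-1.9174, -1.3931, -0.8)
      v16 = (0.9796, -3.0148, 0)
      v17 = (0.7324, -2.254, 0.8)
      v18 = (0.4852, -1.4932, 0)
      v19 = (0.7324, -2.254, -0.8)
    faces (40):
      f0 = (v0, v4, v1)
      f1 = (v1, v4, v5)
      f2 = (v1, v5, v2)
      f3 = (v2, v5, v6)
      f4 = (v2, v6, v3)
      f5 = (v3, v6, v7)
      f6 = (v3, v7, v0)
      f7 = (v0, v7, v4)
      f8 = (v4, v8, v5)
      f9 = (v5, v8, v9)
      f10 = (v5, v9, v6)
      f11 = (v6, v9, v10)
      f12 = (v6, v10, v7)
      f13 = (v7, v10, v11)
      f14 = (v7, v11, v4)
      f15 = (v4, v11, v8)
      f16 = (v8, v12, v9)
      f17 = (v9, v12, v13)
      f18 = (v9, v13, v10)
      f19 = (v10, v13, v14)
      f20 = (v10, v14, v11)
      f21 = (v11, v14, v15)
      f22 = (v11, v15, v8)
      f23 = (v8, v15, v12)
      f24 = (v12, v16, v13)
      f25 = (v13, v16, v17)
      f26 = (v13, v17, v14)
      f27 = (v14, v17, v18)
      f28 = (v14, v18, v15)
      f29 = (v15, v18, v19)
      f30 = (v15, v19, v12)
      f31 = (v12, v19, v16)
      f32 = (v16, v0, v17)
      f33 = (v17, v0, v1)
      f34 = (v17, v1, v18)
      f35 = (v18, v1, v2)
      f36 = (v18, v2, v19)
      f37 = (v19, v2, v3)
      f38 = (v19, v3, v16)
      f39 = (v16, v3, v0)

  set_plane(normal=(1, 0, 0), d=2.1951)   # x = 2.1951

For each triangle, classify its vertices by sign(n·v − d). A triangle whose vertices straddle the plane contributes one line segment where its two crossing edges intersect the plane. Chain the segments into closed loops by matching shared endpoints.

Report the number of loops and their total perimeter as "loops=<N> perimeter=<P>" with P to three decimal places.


loops=1 perimeter=6.634

Straddling triangles (14 of 40):
  (v0,v4,v1) [+-+] → (2.1951, 1.34182, 0)–(2.1951, 0.379235, 0.699367)  len=1.1898
  (v1,v4,v5) [+--] → (2.1951, 0.379235, 0.699367)–(2.1951, 0.240733, 0.8)  len=0.1712
  (v1,v5,v2) [+--] → (2.1951, 0.240733, 0.8)–(2.1951, 0, 0.6251)  len=0.2976
  (v2,v6,v3) [--+] → (2.1951, 0.138561, -0.725764)–(2.1951, 0, -0.6251)  len=0.1713
  (v3,v6,v7) [+--] → (2.1951, 0.138561, -0.725764)–(2.1951, 0.240733, -0.8)  len=0.1263
  (v3,v7,v0) [+-+] → (2.1951, 0.240733, -0.8)–(2.1951, 0.901471, -0.319954)  len=0.8167
  (v0,v7,v4) [+--] → (2.1951, 0.901471, -0.319954)–(2.1951, 1.34182, 0)  len=0.5443
  (v16,v0,v17) [-+-] → (2.1951, -1.34182, 0)–(2.1951, -0.901471, 0.319954)  len=0.5443
  (v17,v0,v1) [-++] → (2.1951, -0.901471, 0.319954)–(2.1951, -0.240733, 0.8)  len=0.8167
  (v17,v1,v18) [-+-] → (2.1951, -0.240733, 0.8)–(2.1951, -0.138561, 0.725764)  len=0.1263
  (v18,v1,v2) [-+-] → (2.1951, -0.138561, 0.725764)–(2.1951, 0, 0.6251)  len=0.1713
  (v19,v2,v3) [--+] → (2.1951, 0, -0.6251)–(2.1951, -0.240733, -0.8)  len=0.2976
  (v19,v3,v16) [-+-] → (2.1951, -0.240733, -0.8)–(2.1951, -0.379235, -0.699367)  len=0.1712
  (v16,v3,v0) [-++] → (2.1951, -0.379235, -0.699367)–(2.1951, -1.34182, 0)  len=1.1898

Chained into 1 loop(s):
  loop 1: 14 segments, perimeter = 6.6344
Total perimeter = 6.634


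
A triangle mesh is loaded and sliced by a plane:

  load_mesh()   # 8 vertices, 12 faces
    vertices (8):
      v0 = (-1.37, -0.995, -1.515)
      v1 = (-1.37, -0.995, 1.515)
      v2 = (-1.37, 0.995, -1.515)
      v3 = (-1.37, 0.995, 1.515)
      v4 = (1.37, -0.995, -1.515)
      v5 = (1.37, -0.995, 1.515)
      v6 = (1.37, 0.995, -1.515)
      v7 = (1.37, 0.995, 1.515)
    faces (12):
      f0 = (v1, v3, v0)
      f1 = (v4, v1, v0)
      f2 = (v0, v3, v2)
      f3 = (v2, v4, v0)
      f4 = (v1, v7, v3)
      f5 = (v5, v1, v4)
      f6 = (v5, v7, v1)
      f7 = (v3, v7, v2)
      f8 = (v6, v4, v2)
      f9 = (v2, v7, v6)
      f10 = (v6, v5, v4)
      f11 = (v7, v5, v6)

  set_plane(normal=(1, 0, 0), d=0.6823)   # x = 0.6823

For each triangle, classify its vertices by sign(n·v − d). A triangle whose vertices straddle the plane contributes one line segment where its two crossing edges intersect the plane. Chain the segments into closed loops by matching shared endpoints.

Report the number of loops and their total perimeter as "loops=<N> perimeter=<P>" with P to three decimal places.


Straddling triangles (8 of 12):
  (v4,v1,v0) [+--] → (0.6823, -0.995, -0.754514)–(0.6823, -0.995, -1.515)  len=0.7605
  (v2,v4,v0) [-+-] → (0.6823, -0.495539, -1.515)–(0.6823, -0.995, -1.515)  len=0.4995
  (v1,v7,v3) [-+-] → (0.6823, 0.495539, 1.515)–(0.6823, 0.995, 1.515)  len=0.4995
  (v5,v1,v4) [+-+] → (0.6823, -0.995, 1.515)–(0.6823, -0.995, -0.754514)  len=2.2695
  (v5,v7,v1) [++-] → (0.6823, 0.495539, 1.515)–(0.6823, -0.995, 1.515)  len=1.4905
  (v3,v7,v2) [-+-] → (0.6823, 0.995, 1.515)–(0.6823, 0.995, 0.754514)  len=0.7605
  (v6,v4,v2) [++-] → (0.6823, -0.495539, -1.515)–(0.6823, 0.995, -1.515)  len=1.4905
  (v2,v7,v6) [-++] → (0.6823, 0.995, 0.754514)–(0.6823, 0.995, -1.515)  len=2.2695

Chained into 1 loop(s):
  loop 1: 8 segments, perimeter = 10.0400
Total perimeter = 10.040

loops=1 perimeter=10.040


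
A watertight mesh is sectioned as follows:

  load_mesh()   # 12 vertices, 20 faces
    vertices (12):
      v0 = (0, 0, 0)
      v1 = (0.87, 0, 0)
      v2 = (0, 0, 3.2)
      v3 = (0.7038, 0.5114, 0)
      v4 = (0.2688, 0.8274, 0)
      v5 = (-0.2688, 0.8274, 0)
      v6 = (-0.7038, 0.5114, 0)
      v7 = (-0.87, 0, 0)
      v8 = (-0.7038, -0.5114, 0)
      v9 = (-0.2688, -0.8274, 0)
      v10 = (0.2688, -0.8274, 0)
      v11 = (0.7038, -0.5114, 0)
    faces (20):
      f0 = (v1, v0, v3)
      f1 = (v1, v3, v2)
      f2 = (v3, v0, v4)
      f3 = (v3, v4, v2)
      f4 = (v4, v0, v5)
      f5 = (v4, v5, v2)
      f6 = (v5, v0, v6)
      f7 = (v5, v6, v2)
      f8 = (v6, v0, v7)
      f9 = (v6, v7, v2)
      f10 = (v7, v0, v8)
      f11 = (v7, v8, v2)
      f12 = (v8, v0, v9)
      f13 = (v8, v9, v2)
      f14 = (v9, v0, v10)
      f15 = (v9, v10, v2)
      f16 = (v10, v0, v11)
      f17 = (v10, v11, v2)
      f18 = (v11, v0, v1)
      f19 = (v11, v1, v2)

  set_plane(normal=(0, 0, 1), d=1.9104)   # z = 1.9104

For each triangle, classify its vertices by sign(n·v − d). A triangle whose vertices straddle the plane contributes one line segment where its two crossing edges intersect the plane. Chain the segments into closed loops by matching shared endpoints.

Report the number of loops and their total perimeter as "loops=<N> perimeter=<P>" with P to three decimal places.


loops=1 perimeter=2.167

Straddling triangles (10 of 20):
  (v1,v3,v2) [--+] → (0.283631, 0.206094, 1.9104)–(0.35061, 0, 1.9104)  len=0.2167
  (v3,v4,v2) [--+] → (0.108326, 0.333442, 1.9104)–(0.283631, 0.206094, 1.9104)  len=0.2167
  (v4,v5,v2) [--+] → (-0.108326, 0.333442, 1.9104)–(0.108326, 0.333442, 1.9104)  len=0.2167
  (v5,v6,v2) [--+] → (-0.283631, 0.206094, 1.9104)–(-0.108326, 0.333442, 1.9104)  len=0.2167
  (v6,v7,v2) [--+] → (-0.35061, 0, 1.9104)–(-0.283631, 0.206094, 1.9104)  len=0.2167
  (v7,v8,v2) [--+] → (-0.283631, -0.206094, 1.9104)–(-0.35061, 0, 1.9104)  len=0.2167
  (v8,v9,v2) [--+] → (-0.108326, -0.333442, 1.9104)–(-0.283631, -0.206094, 1.9104)  len=0.2167
  (v9,v10,v2) [--+] → (0.108326, -0.333442, 1.9104)–(-0.108326, -0.333442, 1.9104)  len=0.2167
  (v10,v11,v2) [--+] → (0.283631, -0.206094, 1.9104)–(0.108326, -0.333442, 1.9104)  len=0.2167
  (v11,v1,v2) [--+] → (0.35061, 0, 1.9104)–(0.283631, -0.206094, 1.9104)  len=0.2167

Chained into 1 loop(s):
  loop 1: 10 segments, perimeter = 2.1668
Total perimeter = 2.167


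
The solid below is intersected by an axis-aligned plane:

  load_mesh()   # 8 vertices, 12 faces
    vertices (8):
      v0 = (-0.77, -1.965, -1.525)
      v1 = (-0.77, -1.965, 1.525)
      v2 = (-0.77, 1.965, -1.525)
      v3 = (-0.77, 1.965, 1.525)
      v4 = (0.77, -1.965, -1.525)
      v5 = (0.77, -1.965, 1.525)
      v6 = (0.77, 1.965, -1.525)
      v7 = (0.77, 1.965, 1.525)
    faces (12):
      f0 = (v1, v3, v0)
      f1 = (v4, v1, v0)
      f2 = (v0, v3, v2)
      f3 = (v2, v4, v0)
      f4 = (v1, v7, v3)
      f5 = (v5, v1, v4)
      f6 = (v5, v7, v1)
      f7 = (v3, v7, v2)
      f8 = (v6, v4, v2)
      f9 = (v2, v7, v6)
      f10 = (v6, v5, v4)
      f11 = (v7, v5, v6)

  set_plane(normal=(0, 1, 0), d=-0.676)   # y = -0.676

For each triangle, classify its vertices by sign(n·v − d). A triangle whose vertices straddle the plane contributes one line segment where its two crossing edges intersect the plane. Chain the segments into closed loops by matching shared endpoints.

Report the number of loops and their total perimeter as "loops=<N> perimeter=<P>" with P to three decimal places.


loops=1 perimeter=9.180

Straddling triangles (8 of 12):
  (v1,v3,v0) [-+-] → (-0.77, -0.676, 1.525)–(-0.77, -0.676, -0.524631)  len=2.0496
  (v0,v3,v2) [-++] → (-0.77, -0.676, -0.524631)–(-0.77, -0.676, -1.525)  len=1.0004
  (v2,v4,v0) [+--] → (0.264896, -0.676, -1.525)–(-0.77, -0.676, -1.525)  len=1.0349
  (v1,v7,v3) [-++] → (-0.264896, -0.676, 1.525)–(-0.77, -0.676, 1.525)  len=0.5051
  (v5,v7,v1) [-+-] → (0.77, -0.676, 1.525)–(-0.264896, -0.676, 1.525)  len=1.0349
  (v6,v4,v2) [+-+] → (0.77, -0.676, -1.525)–(0.264896, -0.676, -1.525)  len=0.5051
  (v6,v5,v4) [+--] → (0.77, -0.676, 0.524631)–(0.77, -0.676, -1.525)  len=2.0496
  (v7,v5,v6) [+-+] → (0.77, -0.676, 1.525)–(0.77, -0.676, 0.524631)  len=1.0004

Chained into 1 loop(s):
  loop 1: 8 segments, perimeter = 9.1800
Total perimeter = 9.180


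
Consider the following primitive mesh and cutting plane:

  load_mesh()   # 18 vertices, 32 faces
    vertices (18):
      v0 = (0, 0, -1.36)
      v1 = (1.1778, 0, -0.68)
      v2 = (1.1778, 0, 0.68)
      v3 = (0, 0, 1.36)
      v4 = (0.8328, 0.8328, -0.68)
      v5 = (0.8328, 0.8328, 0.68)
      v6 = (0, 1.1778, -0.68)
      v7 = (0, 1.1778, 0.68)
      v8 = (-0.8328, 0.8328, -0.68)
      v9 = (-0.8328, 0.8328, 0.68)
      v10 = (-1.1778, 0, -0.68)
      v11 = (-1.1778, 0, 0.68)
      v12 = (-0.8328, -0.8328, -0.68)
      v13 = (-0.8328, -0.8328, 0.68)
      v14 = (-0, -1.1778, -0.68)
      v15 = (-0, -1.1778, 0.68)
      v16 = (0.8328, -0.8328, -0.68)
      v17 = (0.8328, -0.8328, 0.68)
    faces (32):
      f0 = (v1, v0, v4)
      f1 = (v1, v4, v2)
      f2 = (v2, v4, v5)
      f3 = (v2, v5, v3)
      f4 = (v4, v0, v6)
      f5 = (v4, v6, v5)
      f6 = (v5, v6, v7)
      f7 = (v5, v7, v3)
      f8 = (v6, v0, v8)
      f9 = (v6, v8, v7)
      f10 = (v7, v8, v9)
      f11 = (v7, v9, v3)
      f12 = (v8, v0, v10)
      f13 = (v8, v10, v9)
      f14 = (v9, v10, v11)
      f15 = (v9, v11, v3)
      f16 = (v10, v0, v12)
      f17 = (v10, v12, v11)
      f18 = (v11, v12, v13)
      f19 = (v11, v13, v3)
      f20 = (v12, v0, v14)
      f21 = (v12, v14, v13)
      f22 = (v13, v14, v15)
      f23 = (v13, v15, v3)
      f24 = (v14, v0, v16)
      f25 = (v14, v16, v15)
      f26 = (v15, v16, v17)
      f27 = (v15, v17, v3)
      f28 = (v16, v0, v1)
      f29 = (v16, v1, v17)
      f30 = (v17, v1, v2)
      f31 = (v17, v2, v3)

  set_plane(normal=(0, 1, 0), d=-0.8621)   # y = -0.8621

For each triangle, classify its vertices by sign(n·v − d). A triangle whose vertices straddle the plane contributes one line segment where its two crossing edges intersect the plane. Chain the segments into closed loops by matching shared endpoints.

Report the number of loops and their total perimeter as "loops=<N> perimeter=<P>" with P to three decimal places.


Straddling triangles (8 of 32):
  (v12,v0,v14) [++-] → (0, -0.8621, -0.862269)–(-0.762072, -0.8621, -0.68)  len=0.7836
  (v12,v14,v13) [+-+] → (-0.762072, -0.8621, -0.68)–(-0.762072, -0.8621, 0.564499)  len=1.2445
  (v13,v14,v15) [+--] → (-0.762072, -0.8621, 0.564499)–(-0.762072, -0.8621, 0.68)  len=0.1155
  (v13,v15,v3) [+-+] → (-0.762072, -0.8621, 0.68)–(0, -0.8621, 0.862269)  len=0.7836
  (v14,v0,v16) [-++] → (0, -0.8621, -0.862269)–(0.762072, -0.8621, -0.68)  len=0.7836
  (v14,v16,v15) [-+-] → (0.762072, -0.8621, -0.68)–(0.762072, -0.8621, -0.564499)  len=0.1155
  (v15,v16,v17) [-++] → (0.762072, -0.8621, -0.564499)–(0.762072, -0.8621, 0.68)  len=1.2445
  (v15,v17,v3) [-++] → (0.762072, -0.8621, 0.68)–(0, -0.8621, 0.862269)  len=0.7836

Chained into 1 loop(s):
  loop 1: 8 segments, perimeter = 5.8543
Total perimeter = 5.854

loops=1 perimeter=5.854


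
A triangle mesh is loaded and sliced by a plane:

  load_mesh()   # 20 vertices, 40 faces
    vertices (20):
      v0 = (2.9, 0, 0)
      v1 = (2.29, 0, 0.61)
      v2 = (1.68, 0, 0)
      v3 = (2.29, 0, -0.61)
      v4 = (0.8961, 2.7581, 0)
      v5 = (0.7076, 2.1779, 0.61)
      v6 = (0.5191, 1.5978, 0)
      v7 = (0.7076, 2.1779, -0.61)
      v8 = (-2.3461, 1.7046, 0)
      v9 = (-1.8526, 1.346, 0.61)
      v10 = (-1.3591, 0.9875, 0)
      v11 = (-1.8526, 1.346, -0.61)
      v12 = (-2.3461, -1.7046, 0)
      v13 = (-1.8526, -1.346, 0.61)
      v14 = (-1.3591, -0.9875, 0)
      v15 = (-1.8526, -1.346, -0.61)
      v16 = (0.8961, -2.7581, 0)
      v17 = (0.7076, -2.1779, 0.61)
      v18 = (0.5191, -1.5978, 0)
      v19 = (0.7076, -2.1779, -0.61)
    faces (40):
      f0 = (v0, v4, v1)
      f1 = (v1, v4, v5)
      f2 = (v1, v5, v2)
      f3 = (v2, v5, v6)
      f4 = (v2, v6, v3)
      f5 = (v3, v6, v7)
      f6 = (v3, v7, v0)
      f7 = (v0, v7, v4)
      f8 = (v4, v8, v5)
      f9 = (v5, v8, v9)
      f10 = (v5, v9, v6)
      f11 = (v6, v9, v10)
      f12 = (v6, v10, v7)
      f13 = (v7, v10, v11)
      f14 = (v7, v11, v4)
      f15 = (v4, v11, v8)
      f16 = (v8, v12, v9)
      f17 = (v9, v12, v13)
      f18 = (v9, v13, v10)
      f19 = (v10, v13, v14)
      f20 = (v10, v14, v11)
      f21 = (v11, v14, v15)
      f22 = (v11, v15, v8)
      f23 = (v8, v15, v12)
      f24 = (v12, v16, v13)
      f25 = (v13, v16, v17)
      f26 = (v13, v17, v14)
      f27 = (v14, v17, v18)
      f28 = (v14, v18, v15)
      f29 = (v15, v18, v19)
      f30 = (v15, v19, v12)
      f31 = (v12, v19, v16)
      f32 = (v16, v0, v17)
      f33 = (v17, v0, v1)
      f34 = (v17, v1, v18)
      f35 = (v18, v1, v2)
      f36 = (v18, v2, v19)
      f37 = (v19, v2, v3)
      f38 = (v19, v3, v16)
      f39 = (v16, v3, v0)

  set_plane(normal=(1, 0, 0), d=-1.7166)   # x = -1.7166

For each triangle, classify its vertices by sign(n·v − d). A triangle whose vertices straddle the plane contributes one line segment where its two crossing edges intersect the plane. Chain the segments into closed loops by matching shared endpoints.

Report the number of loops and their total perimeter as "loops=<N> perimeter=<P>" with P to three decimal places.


loops=1 perimeter=9.075

Straddling triangles (18 of 40):
  (v4,v8,v5) [+-+] → (-1.7166, 1.90915, 0)–(-1.7166, 1.80217, 0.125747)  len=0.1651
  (v5,v8,v9) [+--] → (-1.7166, 1.80217, 0.125747)–(-1.7166, 1.39019, 0.61)  len=0.6358
  (v5,v9,v6) [+-+] → (-1.7166, 1.39019, 0.61)–(-1.7166, 1.36044, 0.575021)  len=0.0459
  (v6,v9,v10) [+-+] → (-1.7166, 1.36044, 0.575021)–(-1.7166, 1.2472, 0.441895)  len=0.1748
  (v7,v10,v11) [++-] → (-1.7166, 1.2472, -0.441895)–(-1.7166, 1.39019, -0.61)  len=0.2207
  (v7,v11,v4) [+-+] → (-1.7166, 1.39019, -0.61)–(-1.7166, 1.41587, -0.579818)  len=0.0396
  (v4,v11,v8) [+--] → (-1.7166, 1.41587, -0.579818)–(-1.7166, 1.90915, 0)  len=0.7613
  (v9,v13,v10) [--+] → (-1.7166, -0.702928, 0.441895)–(-1.7166, 1.2472, 0.441895)  len=1.9501
  (v10,v13,v14) [+-+] → (-1.7166, -0.702928, 0.441895)–(-1.7166, -1.2472, 0.441895)  len=0.5443
  (v10,v14,v11) [++-] → (-1.7166, 0.702928, -0.441895)–(-1.7166, 1.2472, -0.441895)  len=0.5443
  (v11,v14,v15) [-+-] → (-1.7166, 0.702928, -0.441895)–(-1.7166, -1.2472, -0.441895)  len=1.9501
  (v12,v16,v13) [-+-] → (-1.7166, -1.90915, 0)–(-1.7166, -1.41587, 0.579818)  len=0.7613
  (v13,v16,v17) [-++] → (-1.7166, -1.41587, 0.579818)–(-1.7166, -1.39019, 0.61)  len=0.0396
  (v13,v17,v14) [-++] → (-1.7166, -1.39019, 0.61)–(-1.7166, -1.2472, 0.441895)  len=0.2207
  (v14,v18,v15) [++-] → (-1.7166, -1.36044, -0.575021)–(-1.7166, -1.2472, -0.441895)  len=0.1748
  (v15,v18,v19) [-++] → (-1.7166, -1.36044, -0.575021)–(-1.7166, -1.39019, -0.61)  len=0.0459
  (v15,v19,v12) [-+-] → (-1.7166, -1.39019, -0.61)–(-1.7166, -1.80217, -0.125747)  len=0.6358
  (v12,v19,v16) [-++] → (-1.7166, -1.80217, -0.125747)–(-1.7166, -1.90915, 0)  len=0.1651

Chained into 1 loop(s):
  loop 1: 18 segments, perimeter = 9.0751
Total perimeter = 9.075
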